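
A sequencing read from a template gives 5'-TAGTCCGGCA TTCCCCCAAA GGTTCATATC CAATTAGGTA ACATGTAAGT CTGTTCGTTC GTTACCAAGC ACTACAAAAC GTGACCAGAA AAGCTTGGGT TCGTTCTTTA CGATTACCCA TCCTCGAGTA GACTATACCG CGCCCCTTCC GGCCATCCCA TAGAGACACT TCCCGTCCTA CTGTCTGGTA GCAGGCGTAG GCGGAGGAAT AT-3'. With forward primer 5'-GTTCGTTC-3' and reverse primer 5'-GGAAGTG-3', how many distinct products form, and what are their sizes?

The forward primer GTTCGTTC matches the top strand at positions 53–60, 99–106.
The reverse primer's reverse complement is CACTTCC, matching at positions 167–173.
Each forward site pairs with the reverse site to give a product ending at position 173: sizes 121, 75 bp.

Two products: 121 bp, 75 bp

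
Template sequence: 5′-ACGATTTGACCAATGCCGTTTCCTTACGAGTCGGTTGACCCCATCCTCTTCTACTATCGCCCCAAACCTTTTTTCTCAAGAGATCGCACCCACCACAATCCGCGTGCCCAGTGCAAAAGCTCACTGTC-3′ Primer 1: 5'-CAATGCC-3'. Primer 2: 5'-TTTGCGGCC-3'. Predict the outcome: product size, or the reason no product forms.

Primer 2 (TTTGCGGCC) does not match the top strand, and its reverse complement GGCCGCAAA does not match either.
With no annealing site for primer 2, no amplification occurs.

No product — primer 2 has no binding site in the template.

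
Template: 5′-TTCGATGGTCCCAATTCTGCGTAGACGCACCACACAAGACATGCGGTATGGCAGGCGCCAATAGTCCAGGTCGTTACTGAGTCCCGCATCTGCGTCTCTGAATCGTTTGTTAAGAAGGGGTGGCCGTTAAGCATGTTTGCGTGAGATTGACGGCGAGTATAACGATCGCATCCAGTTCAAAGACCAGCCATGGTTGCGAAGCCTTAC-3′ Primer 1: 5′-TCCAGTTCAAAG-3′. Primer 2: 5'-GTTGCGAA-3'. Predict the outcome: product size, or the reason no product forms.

No product — both primers anneal to the same strand and extend in the same direction.

Primer 1 (TCCAGTTCAAAG) matches the top strand at positions 171–182 (3' end points downstream).
Primer 2 (GTTGCGAA) also matches the top strand directly, at positions 193–200 — its reverse complement TTCGCAAC is not present.
Both primers anneal to the bottom strand with 3' ends pointing the same way, so neither can prime synthesis back toward the other.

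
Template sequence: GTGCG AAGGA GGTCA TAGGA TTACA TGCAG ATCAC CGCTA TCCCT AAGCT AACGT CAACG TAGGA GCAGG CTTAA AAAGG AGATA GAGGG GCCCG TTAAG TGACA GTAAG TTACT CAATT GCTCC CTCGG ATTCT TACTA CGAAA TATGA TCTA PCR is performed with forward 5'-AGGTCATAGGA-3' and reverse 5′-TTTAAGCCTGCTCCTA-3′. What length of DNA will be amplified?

Forward primer AGGTCATAGGA is found on the top strand at positions 10–20.
Reverse complement of the reverse primer: TAGGAGCAGGCTTAAA. This occurs on the top strand at positions 61–76.
Product length = (reverse-primer end) − (forward-primer start) + 1 = 76 − 10 + 1 = 67 bp.

67 bp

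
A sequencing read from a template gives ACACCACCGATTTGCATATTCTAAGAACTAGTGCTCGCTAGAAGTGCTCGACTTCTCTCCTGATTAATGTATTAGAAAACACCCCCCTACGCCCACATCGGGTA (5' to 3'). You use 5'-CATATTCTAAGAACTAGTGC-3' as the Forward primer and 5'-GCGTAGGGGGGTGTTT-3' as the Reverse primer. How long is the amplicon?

The forward primer matches the template at positions 15–34.
Taking the reverse complement of GCGTAGGGGGGTGTTT gives AAACACCCCCCTACGC, found at positions 77–92 on the template; the primer anneals here to the top strand with its 3' end pointing upstream.
Amplicon spans positions 15–92: 78 bp.

78 bp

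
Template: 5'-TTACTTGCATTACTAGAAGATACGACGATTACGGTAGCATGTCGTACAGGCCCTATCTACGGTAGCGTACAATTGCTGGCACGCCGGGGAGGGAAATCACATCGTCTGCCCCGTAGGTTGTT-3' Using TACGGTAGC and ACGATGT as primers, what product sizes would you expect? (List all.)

76 bp, 48 bp

The forward primer TACGGTAGC matches the top strand at positions 30–38, 58–66.
The reverse primer's reverse complement is ACATCGT, matching at positions 99–105.
Each forward site pairs with the reverse site to give a product ending at position 105: sizes 76, 48 bp.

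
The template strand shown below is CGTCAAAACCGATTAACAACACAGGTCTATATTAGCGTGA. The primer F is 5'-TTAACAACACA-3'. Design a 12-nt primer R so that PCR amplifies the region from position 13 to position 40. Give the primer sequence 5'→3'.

The product's 3' end on the top strand is position 40.
The reverse primer anneals to the top strand over positions 29–40, i.e. to ATATTAGCGTGA.
Its sequence written 5'→3' is the reverse complement: TCACGCTAATAT.

5'-TCACGCTAATAT-3'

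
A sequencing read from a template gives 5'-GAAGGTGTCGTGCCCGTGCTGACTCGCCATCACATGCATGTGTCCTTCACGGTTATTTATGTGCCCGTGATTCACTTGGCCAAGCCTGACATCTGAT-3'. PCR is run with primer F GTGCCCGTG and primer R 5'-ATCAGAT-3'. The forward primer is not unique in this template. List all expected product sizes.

The forward primer GTGCCCGTG matches the top strand at positions 10–18, 61–69.
The reverse primer's reverse complement is ATCTGAT, matching at positions 91–97.
Each forward site pairs with the reverse site to give a product ending at position 97: sizes 88, 37 bp.

88 bp, 37 bp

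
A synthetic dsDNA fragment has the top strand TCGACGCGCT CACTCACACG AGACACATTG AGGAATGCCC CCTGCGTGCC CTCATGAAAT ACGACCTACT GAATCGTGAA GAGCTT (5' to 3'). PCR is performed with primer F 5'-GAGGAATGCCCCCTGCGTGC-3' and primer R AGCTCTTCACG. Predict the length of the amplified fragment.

The forward primer matches the template at positions 30–49.
Reverse complement of the reverse primer: CGTGAAGAGCT. This occurs on the top strand at positions 75–85.
The product runs from position 30 to position 85, so its length is 85 − 30 + 1 = 56 bp.

56 bp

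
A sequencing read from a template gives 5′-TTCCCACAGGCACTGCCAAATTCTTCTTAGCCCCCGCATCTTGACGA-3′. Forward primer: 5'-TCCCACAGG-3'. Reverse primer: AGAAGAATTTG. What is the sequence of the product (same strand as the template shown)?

5'-TCCCACAGGCACTGCCAAATTCTTCT-3'

Scanning the template, TCCCACAGG occurs at positions 2–10; this primer anneals to the bottom strand there with its 3' end pointing downstream.
Taking the reverse complement of AGAAGAATTTG gives CAAATTCTTCT, found at positions 17–27 on the template; the primer anneals here to the top strand with its 3' end pointing upstream.
The product is the template from position 2 through 27 (26 bp).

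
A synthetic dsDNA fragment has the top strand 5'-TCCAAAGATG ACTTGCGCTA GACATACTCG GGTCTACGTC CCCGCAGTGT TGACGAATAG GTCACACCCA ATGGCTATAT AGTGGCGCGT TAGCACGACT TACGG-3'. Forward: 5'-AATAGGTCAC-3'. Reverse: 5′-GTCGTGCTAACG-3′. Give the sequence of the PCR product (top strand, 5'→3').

Forward primer AATAGGTCAC is found on the top strand at positions 56–65.
Taking the reverse complement of GTCGTGCTAACG gives CGTTAGCACGAC, found at positions 88–99 on the template; the primer anneals here to the top strand with its 3' end pointing upstream.
The product is the template from position 56 through 99 (44 bp).

5'-AATAGGTCACACCCAATGGCTATATAGTGGCGCGTTAGCACGAC-3'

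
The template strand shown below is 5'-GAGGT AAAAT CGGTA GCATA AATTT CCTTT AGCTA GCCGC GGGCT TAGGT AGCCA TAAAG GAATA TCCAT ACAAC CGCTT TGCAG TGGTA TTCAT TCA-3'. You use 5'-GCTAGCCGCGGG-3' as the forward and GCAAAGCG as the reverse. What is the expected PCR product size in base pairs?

The forward primer matches the template at positions 32–43.
The reverse primer's reverse complement is CGCTTTGC, which matches the template at positions 76–83.
Product length = (reverse-primer end) − (forward-primer start) + 1 = 83 − 32 + 1 = 52 bp.

52 bp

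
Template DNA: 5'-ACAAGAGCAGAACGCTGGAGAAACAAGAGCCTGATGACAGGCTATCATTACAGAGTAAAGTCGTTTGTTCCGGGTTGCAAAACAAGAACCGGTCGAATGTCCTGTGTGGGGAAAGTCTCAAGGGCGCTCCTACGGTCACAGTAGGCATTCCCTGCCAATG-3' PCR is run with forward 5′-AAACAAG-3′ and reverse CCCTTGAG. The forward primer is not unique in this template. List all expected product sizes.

104 bp, 45 bp

The forward primer AAACAAG matches the top strand at positions 21–27, 80–86.
The reverse primer's reverse complement is CTCAAGGG, matching at positions 117–124.
Each forward site pairs with the reverse site to give a product ending at position 124: sizes 104, 45 bp.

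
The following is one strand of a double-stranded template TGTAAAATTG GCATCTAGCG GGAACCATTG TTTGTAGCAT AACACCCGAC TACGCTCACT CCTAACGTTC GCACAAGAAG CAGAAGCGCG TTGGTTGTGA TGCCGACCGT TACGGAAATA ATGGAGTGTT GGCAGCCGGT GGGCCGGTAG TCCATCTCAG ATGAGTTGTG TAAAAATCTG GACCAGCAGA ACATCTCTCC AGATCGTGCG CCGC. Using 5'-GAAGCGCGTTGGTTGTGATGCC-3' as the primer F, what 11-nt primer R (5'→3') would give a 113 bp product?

5'-GATGTTCTGCT-3'

The forward primer binds at positions 83–104, so a 113 bp product ends at position 83 + 113 − 1 = 195.
The reverse primer anneals to the top strand over positions 185–195, i.e. to AGCAGAACATC.
Its sequence written 5'→3' is the reverse complement: GATGTTCTGCT.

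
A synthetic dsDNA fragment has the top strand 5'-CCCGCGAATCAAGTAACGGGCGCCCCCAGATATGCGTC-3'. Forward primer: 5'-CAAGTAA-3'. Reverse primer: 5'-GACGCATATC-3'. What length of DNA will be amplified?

29 bp

The forward primer matches the template at positions 10–16.
Taking the reverse complement of GACGCATATC gives GATATGCGTC, found at positions 29–38 on the template; the primer anneals here to the top strand with its 3' end pointing upstream.
Amplicon spans positions 10–38: 29 bp.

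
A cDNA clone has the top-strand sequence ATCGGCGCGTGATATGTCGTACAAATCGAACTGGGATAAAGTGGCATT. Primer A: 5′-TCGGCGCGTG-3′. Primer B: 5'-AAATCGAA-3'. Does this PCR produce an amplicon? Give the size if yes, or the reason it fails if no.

Primer A (TCGGCGCGTG) matches the top strand at positions 2–11 (3' end points downstream).
Primer B (AAATCGAA) also matches the top strand directly, at positions 23–30 — its reverse complement TTCGATTT is not present.
Both primers anneal to the bottom strand with 3' ends pointing the same way, so neither can prime synthesis back toward the other.

No product — both primers anneal to the same strand and extend in the same direction.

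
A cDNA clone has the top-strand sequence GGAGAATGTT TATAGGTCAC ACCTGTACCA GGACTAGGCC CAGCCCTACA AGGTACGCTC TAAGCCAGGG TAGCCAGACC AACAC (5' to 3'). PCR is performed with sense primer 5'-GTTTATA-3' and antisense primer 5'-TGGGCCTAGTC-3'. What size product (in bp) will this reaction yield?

Scanning the template, GTTTATA occurs at positions 8–14; this primer anneals to the bottom strand there with its 3' end pointing downstream.
The reverse primer's reverse complement is GACTAGGCCCA, which matches the template at positions 32–42.
Product length = (reverse-primer end) − (forward-primer start) + 1 = 42 − 8 + 1 = 35 bp.

35 bp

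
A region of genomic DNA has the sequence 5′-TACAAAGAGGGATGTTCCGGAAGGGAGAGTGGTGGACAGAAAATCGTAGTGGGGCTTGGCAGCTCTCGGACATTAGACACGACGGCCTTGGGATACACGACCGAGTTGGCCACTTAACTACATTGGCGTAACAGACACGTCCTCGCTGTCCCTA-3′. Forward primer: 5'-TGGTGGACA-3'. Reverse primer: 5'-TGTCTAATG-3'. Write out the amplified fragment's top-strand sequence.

Scanning the template, TGGTGGACA occurs at positions 30–38; this primer anneals to the bottom strand there with its 3' end pointing downstream.
The reverse primer's reverse complement is CATTAGACA, which matches the template at positions 71–79.
The product is the template from position 30 through 79 (50 bp).

5'-TGGTGGACAGAAAATCGTAGTGGGGCTTGGCAGCTCTCGGACATTAGACA-3'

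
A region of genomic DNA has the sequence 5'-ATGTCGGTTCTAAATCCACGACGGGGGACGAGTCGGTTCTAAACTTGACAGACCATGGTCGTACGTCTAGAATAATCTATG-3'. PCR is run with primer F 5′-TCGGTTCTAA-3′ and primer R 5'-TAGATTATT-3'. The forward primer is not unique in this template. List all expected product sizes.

76 bp, 47 bp

The forward primer TCGGTTCTAA matches the top strand at positions 4–13, 33–42.
The reverse primer's reverse complement is AATAATCTA, matching at positions 71–79.
Each forward site pairs with the reverse site to give a product ending at position 79: sizes 76, 47 bp.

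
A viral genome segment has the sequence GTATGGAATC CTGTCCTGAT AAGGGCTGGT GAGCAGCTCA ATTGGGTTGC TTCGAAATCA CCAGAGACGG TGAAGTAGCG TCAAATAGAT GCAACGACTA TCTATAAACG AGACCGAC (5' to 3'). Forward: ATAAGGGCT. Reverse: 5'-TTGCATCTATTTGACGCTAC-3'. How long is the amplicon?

Forward primer ATAAGGGCT is found on the top strand at positions 19–27.
Taking the reverse complement of TTGCATCTATTTGACGCTAC gives GTAGCGTCAAATAGATGCAA, found at positions 75–94 on the template; the primer anneals here to the top strand with its 3' end pointing upstream.
The product runs from position 19 to position 94, so its length is 94 − 19 + 1 = 76 bp.

76 bp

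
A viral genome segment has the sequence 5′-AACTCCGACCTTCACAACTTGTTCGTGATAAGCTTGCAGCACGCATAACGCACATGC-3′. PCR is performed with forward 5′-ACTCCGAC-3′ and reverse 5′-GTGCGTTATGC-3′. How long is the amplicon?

52 bp

Scanning the template, ACTCCGAC occurs at positions 2–9; this primer anneals to the bottom strand there with its 3' end pointing downstream.
Reverse complement of the reverse primer: GCATAACGCAC. This occurs on the top strand at positions 43–53.
Product length = (reverse-primer end) − (forward-primer start) + 1 = 53 − 2 + 1 = 52 bp.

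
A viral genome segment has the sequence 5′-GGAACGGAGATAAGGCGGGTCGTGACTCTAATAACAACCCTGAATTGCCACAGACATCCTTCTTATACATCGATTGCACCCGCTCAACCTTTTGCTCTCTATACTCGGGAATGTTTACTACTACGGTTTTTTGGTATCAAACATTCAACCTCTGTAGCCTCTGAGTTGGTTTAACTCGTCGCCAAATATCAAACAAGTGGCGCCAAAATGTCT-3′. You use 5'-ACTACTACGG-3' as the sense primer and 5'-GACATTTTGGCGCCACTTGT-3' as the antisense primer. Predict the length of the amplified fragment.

96 bp

The forward primer matches the template at positions 117–126.
The reverse primer's reverse complement is ACAAGTGGCGCCAAAATGTC, which matches the template at positions 193–212.
Product length = (reverse-primer end) − (forward-primer start) + 1 = 212 − 117 + 1 = 96 bp.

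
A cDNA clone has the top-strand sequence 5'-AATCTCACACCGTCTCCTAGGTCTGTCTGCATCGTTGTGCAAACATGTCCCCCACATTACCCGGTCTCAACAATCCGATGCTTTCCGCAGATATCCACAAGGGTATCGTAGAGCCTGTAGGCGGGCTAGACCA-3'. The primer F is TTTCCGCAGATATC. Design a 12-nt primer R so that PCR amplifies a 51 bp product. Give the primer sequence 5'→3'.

The forward primer binds at positions 82–95, so a 51 bp product ends at position 82 + 51 − 1 = 132.
The reverse primer anneals to the top strand over positions 121–132, i.e. to GCGGGCTAGACC.
Its sequence written 5'→3' is the reverse complement: GGTCTAGCCCGC.

5'-GGTCTAGCCCGC-3'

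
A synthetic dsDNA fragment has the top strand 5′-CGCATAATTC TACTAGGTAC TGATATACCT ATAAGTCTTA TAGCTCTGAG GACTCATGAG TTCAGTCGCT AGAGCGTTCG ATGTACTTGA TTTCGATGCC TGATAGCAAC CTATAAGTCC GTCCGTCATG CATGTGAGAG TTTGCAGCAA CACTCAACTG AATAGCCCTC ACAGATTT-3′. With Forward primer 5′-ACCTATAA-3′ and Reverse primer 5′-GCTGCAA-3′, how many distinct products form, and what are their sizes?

Two products: 122 bp, 40 bp

The forward primer ACCTATAA matches the top strand at positions 27–34, 109–116.
The reverse primer's reverse complement is TTGCAGC, matching at positions 142–148.
Each forward site pairs with the reverse site to give a product ending at position 148: sizes 122, 40 bp.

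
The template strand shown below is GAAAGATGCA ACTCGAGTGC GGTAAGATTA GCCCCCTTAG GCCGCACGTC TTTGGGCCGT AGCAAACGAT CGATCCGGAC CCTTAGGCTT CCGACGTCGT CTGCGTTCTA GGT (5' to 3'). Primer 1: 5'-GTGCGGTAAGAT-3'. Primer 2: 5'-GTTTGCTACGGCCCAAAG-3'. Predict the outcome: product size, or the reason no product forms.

Primer 1 (GTGCGGTAAGAT) matches the top strand at positions 17–28; it acts as a forward primer.
Primer 2's reverse complement is CTTTGGGCCGTAGCAAAC, matching the top strand at positions 50–67; it acts as a reverse primer.
The 3' ends face each other across positions 17–67, giving a 51 bp product.

Yes — a 51 bp product.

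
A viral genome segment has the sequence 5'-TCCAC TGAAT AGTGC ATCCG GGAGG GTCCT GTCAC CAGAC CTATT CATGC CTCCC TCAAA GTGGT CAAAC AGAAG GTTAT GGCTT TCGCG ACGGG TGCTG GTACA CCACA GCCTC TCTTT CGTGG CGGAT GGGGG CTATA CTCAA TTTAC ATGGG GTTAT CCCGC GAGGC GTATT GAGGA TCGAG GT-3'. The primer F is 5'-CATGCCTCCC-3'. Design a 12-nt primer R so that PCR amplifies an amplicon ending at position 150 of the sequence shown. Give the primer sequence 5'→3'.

The forward primer binds at positions 46–55; the product's 3' end on the top strand is position 150.
The reverse primer anneals to the top strand over positions 139–150, i.e. to TACTCAATTTAC.
Its sequence written 5'→3' is the reverse complement: GTAAATTGAGTA.

5'-GTAAATTGAGTA-3'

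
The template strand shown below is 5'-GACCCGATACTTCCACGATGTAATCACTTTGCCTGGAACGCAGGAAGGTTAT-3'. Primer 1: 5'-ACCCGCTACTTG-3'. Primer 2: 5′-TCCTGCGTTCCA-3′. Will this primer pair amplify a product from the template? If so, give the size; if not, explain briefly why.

Primer 1 (ACCCGCTACTTG) does not match the top strand, and its reverse complement CAAGTAGCGGGT does not match either.
With no annealing site for primer 1, no amplification occurs.

No product — primer 1 has no binding site in the template.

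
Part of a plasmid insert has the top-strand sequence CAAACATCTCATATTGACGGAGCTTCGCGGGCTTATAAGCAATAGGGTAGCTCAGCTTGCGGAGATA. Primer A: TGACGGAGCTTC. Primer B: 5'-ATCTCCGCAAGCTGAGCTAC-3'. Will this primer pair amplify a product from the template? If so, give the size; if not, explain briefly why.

Primer A (TGACGGAGCTTC) matches the top strand at positions 15–26; it acts as a forward primer.
Primer B's reverse complement is GTAGCTCAGCTTGCGGAGAT, matching the top strand at positions 47–66; it acts as a reverse primer.
The 3' ends face each other across positions 15–66, giving a 52 bp product.

Yes — a 52 bp product.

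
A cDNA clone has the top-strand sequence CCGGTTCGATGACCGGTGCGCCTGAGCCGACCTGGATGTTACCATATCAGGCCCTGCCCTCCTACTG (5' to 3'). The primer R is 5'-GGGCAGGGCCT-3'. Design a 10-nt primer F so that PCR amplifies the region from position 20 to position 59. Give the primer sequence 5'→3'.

5'-GCCTGAGCCG-3'

The reverse primer's reverse complement AGGCCCTGCCC matches the template at positions 49–59; the product starts at position 20.
The forward primer is identical to the top strand over positions 20–29: GCCTGAGCCG.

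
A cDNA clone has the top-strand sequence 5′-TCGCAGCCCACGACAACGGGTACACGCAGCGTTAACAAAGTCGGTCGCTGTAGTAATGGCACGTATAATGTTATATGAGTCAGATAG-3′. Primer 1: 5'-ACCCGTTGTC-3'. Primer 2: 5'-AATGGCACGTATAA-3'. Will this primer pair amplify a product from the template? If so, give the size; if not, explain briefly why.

No product — the primers' 3' ends point away from each other.

Primer 1 (ACCCGTTGTC) has reverse complement GACAACGGGT, which matches the top strand at positions 12–21; primer 1 anneals to the top strand there with its 3' end pointing upstream toward position 12.
Primer 2 (AATGGCACGTATAA) matches the top strand directly at positions 55–68; it anneals to the bottom strand with its 3' end pointing downstream toward position 68.
The 3' ends diverge (primer 1 extends toward position 1, primer 2 toward position 87), so the primers never converge on a shared product.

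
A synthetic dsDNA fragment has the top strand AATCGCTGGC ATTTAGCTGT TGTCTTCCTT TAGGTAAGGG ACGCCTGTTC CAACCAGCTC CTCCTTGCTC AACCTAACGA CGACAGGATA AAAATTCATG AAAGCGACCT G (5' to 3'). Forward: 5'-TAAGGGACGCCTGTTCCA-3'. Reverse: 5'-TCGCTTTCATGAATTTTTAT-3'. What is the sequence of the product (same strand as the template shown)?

Scanning the template, TAAGGGACGCCTGTTCCA occurs at positions 35–52; this primer anneals to the bottom strand there with its 3' end pointing downstream.
Taking the reverse complement of TCGCTTTCATGAATTTTTAT gives ATAAAAATTCATGAAAGCGA, found at positions 88–107 on the template; the primer anneals here to the top strand with its 3' end pointing upstream.
The product is the template from position 35 through 107 (73 bp).

5'-TAAGGGACGCCTGTTCCAACCAGCTCCTCCTTGCTCAACCTAACGACGACAGGATAAAAATTCATGAAAGCGA-3'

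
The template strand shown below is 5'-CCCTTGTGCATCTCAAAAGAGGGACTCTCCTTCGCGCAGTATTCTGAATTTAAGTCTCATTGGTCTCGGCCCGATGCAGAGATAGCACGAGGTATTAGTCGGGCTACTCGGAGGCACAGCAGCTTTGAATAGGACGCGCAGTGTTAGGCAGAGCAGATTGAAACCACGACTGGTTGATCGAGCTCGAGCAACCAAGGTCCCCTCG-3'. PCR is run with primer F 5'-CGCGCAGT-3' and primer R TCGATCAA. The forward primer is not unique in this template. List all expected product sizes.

The forward primer CGCGCAGT matches the top strand at positions 33–40, 135–142.
The reverse primer's reverse complement is TTGATCGA, matching at positions 174–181.
Each forward site pairs with the reverse site to give a product ending at position 181: sizes 149, 47 bp.

149 bp, 47 bp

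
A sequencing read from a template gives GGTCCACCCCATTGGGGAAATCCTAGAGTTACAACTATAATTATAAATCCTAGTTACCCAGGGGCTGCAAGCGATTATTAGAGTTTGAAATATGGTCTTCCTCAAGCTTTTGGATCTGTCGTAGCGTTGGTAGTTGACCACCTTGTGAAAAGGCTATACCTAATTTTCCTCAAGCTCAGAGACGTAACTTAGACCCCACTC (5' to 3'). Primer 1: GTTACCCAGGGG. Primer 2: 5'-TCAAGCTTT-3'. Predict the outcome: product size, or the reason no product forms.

Primer 1 (GTTACCCAGGGG) matches the top strand at positions 53–64 (3' end points downstream).
Primer 2 (TCAAGCTTT) also matches the top strand directly, at positions 102–110 — its reverse complement AAAGCTTGA is not present.
Both primers anneal to the bottom strand with 3' ends pointing the same way, so neither can prime synthesis back toward the other.

No product — both primers anneal to the same strand and extend in the same direction.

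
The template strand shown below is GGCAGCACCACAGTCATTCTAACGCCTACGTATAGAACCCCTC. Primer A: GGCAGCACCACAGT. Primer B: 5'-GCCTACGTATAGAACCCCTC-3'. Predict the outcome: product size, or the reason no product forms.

No product — both primers anneal to the same strand and extend in the same direction.

Primer A (GGCAGCACCACAGT) matches the top strand at positions 1–14 (3' end points downstream).
Primer B (GCCTACGTATAGAACCCCTC) also matches the top strand directly, at positions 24–43 — its reverse complement GAGGGGTTCTATACGTAGGC is not present.
Both primers anneal to the bottom strand with 3' ends pointing the same way, so neither can prime synthesis back toward the other.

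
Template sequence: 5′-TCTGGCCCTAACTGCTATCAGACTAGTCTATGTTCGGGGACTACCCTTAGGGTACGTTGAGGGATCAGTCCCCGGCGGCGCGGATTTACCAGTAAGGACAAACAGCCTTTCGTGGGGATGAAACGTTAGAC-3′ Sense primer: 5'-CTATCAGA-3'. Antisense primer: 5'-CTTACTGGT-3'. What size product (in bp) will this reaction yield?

Scanning the template, CTATCAGA occurs at positions 15–22; this primer anneals to the bottom strand there with its 3' end pointing downstream.
Taking the reverse complement of CTTACTGGT gives ACCAGTAAG, found at positions 88–96 on the template; the primer anneals here to the top strand with its 3' end pointing upstream.
Amplicon spans positions 15–96: 82 bp.

82 bp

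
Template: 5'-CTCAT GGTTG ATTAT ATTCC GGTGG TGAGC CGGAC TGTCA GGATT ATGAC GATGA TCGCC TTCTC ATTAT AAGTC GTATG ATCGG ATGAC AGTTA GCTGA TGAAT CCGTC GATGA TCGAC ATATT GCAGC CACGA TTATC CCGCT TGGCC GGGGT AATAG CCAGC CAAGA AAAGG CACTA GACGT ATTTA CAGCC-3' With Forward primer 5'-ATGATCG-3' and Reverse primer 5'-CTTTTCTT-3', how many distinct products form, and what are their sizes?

Three products: 123 bp, 97 bp, 63 bp

The forward primer ATGATCG matches the top strand at positions 52–58, 78–84, 112–118.
The reverse primer's reverse complement is AAGAAAAG, matching at positions 167–174.
Each forward site pairs with the reverse site to give a product ending at position 174: sizes 123, 97, 63 bp.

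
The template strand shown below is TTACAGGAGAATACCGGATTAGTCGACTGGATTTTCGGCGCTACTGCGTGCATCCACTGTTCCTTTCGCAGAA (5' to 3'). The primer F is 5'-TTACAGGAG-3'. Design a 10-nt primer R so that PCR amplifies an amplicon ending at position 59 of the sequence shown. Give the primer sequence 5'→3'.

The forward primer binds at positions 1–9; the product's 3' end on the top strand is position 59.
The reverse primer anneals to the top strand over positions 50–59, i.e. to GCATCCACTG.
Its sequence written 5'→3' is the reverse complement: CAGTGGATGC.

5'-CAGTGGATGC-3'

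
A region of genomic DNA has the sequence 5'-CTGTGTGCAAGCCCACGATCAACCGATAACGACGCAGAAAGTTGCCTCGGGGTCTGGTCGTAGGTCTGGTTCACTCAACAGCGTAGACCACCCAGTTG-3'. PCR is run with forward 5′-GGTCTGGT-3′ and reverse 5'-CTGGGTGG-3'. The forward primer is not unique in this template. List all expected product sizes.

45 bp, 33 bp

The forward primer GGTCTGGT matches the top strand at positions 51–58, 63–70.
The reverse primer's reverse complement is CCACCCAG, matching at positions 88–95.
Each forward site pairs with the reverse site to give a product ending at position 95: sizes 45, 33 bp.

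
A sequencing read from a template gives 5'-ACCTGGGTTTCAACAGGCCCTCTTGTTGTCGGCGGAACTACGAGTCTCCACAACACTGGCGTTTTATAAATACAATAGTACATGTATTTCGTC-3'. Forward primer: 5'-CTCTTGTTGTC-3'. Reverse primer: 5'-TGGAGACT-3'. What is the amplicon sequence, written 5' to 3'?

5'-CTCTTGTTGTCGGCGGAACTACGAGTCTCCA-3'

Forward primer CTCTTGTTGTC is found on the top strand at positions 20–30.
Taking the reverse complement of TGGAGACT gives AGTCTCCA, found at positions 43–50 on the template; the primer anneals here to the top strand with its 3' end pointing upstream.
The product is the template from position 20 through 50 (31 bp).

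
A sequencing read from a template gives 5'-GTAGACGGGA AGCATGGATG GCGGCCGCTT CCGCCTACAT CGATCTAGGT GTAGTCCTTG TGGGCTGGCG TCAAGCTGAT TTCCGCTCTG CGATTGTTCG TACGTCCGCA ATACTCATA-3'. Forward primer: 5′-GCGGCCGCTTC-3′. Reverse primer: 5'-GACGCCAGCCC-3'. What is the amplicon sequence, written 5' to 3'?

5'-GCGGCCGCTTCCGCCTACATCGATCTAGGTGTAGTCCTTGTGGGCTGGCGTC-3'

Forward primer GCGGCCGCTTC is found on the top strand at positions 21–31.
Taking the reverse complement of GACGCCAGCCC gives GGGCTGGCGTC, found at positions 62–72 on the template; the primer anneals here to the top strand with its 3' end pointing upstream.
The product is the template from position 21 through 72 (52 bp).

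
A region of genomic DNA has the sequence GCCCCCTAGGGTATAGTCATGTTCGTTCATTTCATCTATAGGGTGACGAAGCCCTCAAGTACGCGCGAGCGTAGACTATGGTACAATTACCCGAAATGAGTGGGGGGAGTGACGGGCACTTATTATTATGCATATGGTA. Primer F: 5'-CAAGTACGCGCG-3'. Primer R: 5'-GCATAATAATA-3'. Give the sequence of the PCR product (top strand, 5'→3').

5'-CAAGTACGCGCGAGCGTAGACTATGGTACAATTACCCGAAATGAGTGGGGGGAGTGACGGGCACTTATTATTATGC-3'

The forward primer matches the template at positions 56–67.
Reverse complement of the reverse primer: TATTATTATGC. This occurs on the top strand at positions 121–131.
The product is the template from position 56 through 131 (76 bp).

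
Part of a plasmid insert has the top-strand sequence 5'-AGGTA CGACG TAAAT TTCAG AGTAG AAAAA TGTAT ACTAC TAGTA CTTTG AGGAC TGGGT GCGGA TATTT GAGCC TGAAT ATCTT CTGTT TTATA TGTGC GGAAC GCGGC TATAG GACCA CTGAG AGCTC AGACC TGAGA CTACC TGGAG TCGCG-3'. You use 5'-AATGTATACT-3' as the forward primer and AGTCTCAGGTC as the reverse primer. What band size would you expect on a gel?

114 bp

Scanning the template, AATGTATACT occurs at positions 29–38; this primer anneals to the bottom strand there with its 3' end pointing downstream.
Taking the reverse complement of AGTCTCAGGTC gives GACCTGAGACT, found at positions 132–142 on the template; the primer anneals here to the top strand with its 3' end pointing upstream.
The product runs from position 29 to position 142, so its length is 142 − 29 + 1 = 114 bp.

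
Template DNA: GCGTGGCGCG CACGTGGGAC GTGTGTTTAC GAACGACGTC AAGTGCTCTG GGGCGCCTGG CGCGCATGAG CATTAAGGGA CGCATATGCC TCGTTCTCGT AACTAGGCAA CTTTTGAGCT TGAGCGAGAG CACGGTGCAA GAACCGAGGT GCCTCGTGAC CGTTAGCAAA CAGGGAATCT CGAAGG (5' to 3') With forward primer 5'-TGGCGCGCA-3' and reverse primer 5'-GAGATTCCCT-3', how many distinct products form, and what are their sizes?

Two products: 178 bp, 124 bp

The forward primer TGGCGCGCA matches the top strand at positions 4–12, 58–66.
The reverse primer's reverse complement is AGGGAATCTC, matching at positions 172–181.
Each forward site pairs with the reverse site to give a product ending at position 181: sizes 178, 124 bp.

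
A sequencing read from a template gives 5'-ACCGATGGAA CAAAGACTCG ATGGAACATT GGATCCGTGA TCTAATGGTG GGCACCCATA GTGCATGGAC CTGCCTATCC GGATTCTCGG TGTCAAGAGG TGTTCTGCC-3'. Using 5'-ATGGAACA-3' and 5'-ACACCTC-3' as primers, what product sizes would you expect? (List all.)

99 bp, 83 bp

The forward primer ATGGAACA matches the top strand at positions 5–12, 21–28.
The reverse primer's reverse complement is GAGGTGT, matching at positions 97–103.
Each forward site pairs with the reverse site to give a product ending at position 103: sizes 99, 83 bp.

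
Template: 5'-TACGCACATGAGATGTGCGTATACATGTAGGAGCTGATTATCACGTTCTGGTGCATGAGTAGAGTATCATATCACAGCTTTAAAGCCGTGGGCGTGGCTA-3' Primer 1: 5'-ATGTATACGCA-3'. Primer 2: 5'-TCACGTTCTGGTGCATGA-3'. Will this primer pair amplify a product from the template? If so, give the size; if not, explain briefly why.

No product — the primers' 3' ends point away from each other.

Primer 1 (ATGTATACGCA) has reverse complement TGCGTATACAT, which matches the top strand at positions 16–26; primer 1 anneals to the top strand there with its 3' end pointing upstream toward position 16.
Primer 2 (TCACGTTCTGGTGCATGA) matches the top strand directly at positions 41–58; it anneals to the bottom strand with its 3' end pointing downstream toward position 58.
The 3' ends diverge (primer 1 extends toward position 1, primer 2 toward position 100), so the primers never converge on a shared product.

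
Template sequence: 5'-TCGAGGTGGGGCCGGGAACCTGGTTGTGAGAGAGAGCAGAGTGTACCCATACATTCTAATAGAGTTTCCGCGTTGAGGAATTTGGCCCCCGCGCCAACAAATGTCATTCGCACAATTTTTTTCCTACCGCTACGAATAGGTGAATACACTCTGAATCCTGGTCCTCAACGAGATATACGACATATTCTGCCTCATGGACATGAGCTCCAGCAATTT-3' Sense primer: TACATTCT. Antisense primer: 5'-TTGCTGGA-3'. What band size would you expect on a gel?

Forward primer TACATTCT is found on the top strand at positions 50–57.
Reverse complement of the reverse primer: TCCAGCAA. This occurs on the top strand at positions 206–213.
Amplicon spans positions 50–213: 164 bp.

164 bp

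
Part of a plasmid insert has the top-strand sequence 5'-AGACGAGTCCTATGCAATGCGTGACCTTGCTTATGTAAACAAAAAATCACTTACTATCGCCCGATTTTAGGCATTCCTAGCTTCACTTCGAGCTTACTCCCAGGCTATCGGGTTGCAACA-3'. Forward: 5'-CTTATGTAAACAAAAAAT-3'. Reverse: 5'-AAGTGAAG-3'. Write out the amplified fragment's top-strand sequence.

5'-CTTATGTAAACAAAAAATCACTTACTATCGCCCGATTTTAGGCATTCCTAGCTTCACTT-3'

The forward primer matches the template at positions 30–47.
Reverse complement of the reverse primer: CTTCACTT. This occurs on the top strand at positions 81–88.
The product is the template from position 30 through 88 (59 bp).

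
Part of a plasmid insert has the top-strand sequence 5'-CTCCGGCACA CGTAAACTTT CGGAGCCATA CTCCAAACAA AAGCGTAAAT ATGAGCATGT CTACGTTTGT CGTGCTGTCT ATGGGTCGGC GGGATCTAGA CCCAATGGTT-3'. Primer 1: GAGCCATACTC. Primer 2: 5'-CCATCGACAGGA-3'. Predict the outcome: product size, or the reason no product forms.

No product — primer 2 has no binding site in the template.

Primer 2 (CCATCGACAGGA) does not match the top strand, and its reverse complement TCCTGTCGATGG does not match either.
With no annealing site for primer 2, no amplification occurs.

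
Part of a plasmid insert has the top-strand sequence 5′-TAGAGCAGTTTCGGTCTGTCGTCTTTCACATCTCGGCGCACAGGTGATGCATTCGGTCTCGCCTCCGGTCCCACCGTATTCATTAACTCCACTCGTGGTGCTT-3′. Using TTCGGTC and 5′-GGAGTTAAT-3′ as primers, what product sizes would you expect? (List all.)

81 bp, 39 bp

The forward primer TTCGGTC matches the top strand at positions 10–16, 52–58.
The reverse primer's reverse complement is ATTAACTCC, matching at positions 82–90.
Each forward site pairs with the reverse site to give a product ending at position 90: sizes 81, 39 bp.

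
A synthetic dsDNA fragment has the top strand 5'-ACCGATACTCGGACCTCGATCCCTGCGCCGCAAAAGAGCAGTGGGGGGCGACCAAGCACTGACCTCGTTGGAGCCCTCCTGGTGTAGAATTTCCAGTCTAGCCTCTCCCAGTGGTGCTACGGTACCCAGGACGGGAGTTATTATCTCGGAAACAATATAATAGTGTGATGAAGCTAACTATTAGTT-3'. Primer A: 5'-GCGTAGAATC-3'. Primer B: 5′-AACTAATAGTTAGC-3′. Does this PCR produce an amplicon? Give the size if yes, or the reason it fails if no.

Primer A (GCGTAGAATC) does not match the top strand, and its reverse complement GATTCTACGC does not match either.
With no annealing site for primer A, no amplification occurs.

No product — primer A has no binding site in the template.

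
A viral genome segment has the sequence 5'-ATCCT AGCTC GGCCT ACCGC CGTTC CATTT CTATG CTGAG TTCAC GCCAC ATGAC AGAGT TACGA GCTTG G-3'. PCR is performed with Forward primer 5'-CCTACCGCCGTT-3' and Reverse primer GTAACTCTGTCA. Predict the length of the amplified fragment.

51 bp

The forward primer matches the template at positions 13–24.
Taking the reverse complement of GTAACTCTGTCA gives TGACAGAGTTAC, found at positions 52–63 on the template; the primer anneals here to the top strand with its 3' end pointing upstream.
The product runs from position 13 to position 63, so its length is 63 − 13 + 1 = 51 bp.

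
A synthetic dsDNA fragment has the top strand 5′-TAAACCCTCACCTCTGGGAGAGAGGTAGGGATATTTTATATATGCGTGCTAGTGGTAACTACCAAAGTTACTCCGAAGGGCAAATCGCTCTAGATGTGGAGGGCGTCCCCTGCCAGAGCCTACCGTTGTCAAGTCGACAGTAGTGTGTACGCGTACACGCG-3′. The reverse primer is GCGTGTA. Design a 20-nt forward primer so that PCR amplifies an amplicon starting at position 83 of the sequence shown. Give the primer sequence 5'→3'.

The reverse primer's reverse complement TACACGC matches the template at positions 154–160; the product starts at position 83.
The forward primer is identical to the top strand over positions 83–102: AATCGCTCTAGATGTGGAGG.

5'-AATCGCTCTAGATGTGGAGG-3'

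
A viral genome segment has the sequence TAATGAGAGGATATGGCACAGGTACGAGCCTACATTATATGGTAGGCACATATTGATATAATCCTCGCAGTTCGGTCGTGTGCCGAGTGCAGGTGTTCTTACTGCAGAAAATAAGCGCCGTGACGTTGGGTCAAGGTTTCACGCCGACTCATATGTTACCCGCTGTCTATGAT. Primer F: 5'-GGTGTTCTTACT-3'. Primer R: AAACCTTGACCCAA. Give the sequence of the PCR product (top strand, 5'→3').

Scanning the template, GGTGTTCTTACT occurs at positions 92–103; this primer anneals to the bottom strand there with its 3' end pointing downstream.
The reverse primer's reverse complement is TTGGGTCAAGGTTT, which matches the template at positions 126–139.
The product is the template from position 92 through 139 (48 bp).

5'-GGTGTTCTTACTGCAGAAAATAAGCGCCGTGACGTTGGGTCAAGGTTT-3'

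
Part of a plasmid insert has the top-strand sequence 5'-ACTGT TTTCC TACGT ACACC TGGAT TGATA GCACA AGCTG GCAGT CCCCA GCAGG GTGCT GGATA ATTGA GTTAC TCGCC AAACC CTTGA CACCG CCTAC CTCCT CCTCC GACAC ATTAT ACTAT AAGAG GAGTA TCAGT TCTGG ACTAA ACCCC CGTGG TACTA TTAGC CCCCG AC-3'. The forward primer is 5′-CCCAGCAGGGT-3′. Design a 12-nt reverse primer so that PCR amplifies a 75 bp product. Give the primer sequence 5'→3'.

The forward primer binds at positions 47–57, so a 75 bp product ends at position 47 + 75 − 1 = 121.
The reverse primer anneals to the top strand over positions 110–121, i.e. to CGACACATTATA.
Its sequence written 5'→3' is the reverse complement: TATAATGTGTCG.

5'-TATAATGTGTCG-3'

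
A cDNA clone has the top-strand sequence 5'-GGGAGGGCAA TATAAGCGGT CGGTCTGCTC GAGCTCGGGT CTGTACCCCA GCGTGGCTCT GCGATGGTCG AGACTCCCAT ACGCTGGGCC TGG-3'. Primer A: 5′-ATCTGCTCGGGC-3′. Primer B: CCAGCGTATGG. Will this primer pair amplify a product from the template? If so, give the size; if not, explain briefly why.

No product — primer A has no binding site in the template.

Primer A (ATCTGCTCGGGC) does not match the top strand, and its reverse complement GCCCGAGCAGAT does not match either.
With no annealing site for primer A, no amplification occurs.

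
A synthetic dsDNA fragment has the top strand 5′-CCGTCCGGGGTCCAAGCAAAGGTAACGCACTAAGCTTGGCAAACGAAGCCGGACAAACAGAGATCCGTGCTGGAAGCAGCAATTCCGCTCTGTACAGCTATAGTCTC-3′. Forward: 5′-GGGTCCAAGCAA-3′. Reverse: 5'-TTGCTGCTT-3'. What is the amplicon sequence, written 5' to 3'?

5'-GGGTCCAAGCAAAGGTAACGCACTAAGCTTGGCAAACGAAGCCGGACAAACAGAGATCCGTGCTGGAAGCAGCAA-3'

Scanning the template, GGGTCCAAGCAA occurs at positions 8–19; this primer anneals to the bottom strand there with its 3' end pointing downstream.
Taking the reverse complement of TTGCTGCTT gives AAGCAGCAA, found at positions 74–82 on the template; the primer anneals here to the top strand with its 3' end pointing upstream.
The product is the template from position 8 through 82 (75 bp).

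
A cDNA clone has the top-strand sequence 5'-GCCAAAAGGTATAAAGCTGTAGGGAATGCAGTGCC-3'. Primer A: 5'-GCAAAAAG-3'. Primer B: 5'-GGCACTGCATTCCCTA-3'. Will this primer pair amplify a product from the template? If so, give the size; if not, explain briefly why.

Primer A (GCAAAAAG) does not match the top strand, and its reverse complement CTTTTTGC does not match either.
With no annealing site for primer A, no amplification occurs.

No product — primer A has no binding site in the template.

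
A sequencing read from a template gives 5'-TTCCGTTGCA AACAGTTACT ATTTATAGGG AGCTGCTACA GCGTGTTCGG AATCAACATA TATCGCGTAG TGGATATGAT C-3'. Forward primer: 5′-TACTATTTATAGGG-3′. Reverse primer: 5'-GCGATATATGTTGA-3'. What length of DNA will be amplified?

50 bp

Forward primer TACTATTTATAGGG is found on the top strand at positions 17–30.
Reverse complement of the reverse primer: TCAACATATATCGC. This occurs on the top strand at positions 53–66.
Product length = (reverse-primer end) − (forward-primer start) + 1 = 66 − 17 + 1 = 50 bp.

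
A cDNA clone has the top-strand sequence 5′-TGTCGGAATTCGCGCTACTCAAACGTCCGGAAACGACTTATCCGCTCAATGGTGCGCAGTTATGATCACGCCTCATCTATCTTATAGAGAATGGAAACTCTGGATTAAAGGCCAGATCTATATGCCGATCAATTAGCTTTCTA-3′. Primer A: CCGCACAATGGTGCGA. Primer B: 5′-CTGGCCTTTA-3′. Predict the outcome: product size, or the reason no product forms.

No product — primer A has no binding site in the template.

Primer A (CCGCACAATGGTGCGA) does not match the top strand, and its reverse complement TCGCACCATTGTGCGG does not match either.
With no annealing site for primer A, no amplification occurs.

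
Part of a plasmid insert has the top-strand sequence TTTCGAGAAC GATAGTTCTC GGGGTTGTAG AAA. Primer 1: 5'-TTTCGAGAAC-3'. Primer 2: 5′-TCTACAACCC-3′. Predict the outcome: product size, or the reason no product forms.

Yes — a 31 bp product.

Primer 1 (TTTCGAGAAC) matches the top strand at positions 1–10; it acts as a forward primer.
Primer 2's reverse complement is GGGTTGTAGA, matching the top strand at positions 22–31; it acts as a reverse primer.
The 3' ends face each other across positions 1–31, giving a 31 bp product.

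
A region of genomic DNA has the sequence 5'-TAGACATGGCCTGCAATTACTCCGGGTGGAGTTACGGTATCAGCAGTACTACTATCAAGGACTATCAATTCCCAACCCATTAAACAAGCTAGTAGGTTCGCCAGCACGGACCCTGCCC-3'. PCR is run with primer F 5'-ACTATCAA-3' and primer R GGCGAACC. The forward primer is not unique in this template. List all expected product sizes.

52 bp, 42 bp

The forward primer ACTATCAA matches the top strand at positions 51–58, 61–68.
The reverse primer's reverse complement is GGTTCGCC, matching at positions 95–102.
Each forward site pairs with the reverse site to give a product ending at position 102: sizes 52, 42 bp.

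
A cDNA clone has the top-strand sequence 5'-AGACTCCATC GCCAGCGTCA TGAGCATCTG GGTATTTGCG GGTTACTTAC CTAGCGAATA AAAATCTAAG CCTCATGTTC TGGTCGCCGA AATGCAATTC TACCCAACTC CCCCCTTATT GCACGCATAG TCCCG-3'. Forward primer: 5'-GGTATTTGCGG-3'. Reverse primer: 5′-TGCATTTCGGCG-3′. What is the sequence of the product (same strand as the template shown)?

The forward primer matches the template at positions 31–41.
The reverse primer's reverse complement is CGCCGAAATGCA, which matches the template at positions 85–96.
The product is the template from position 31 through 96 (66 bp).

5'-GGTATTTGCGGGTTACTTACCTAGCGAATAAAAATCTAAGCCTCATGTTCTGGTCGCCGAAATGCA-3'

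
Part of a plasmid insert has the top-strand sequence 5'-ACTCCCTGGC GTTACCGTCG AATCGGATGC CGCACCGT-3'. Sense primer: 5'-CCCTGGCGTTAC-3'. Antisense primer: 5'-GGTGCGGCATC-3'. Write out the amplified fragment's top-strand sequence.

Scanning the template, CCCTGGCGTTAC occurs at positions 4–15; this primer anneals to the bottom strand there with its 3' end pointing downstream.
Reverse complement of the reverse primer: GATGCCGCACC. This occurs on the top strand at positions 26–36.
The product is the template from position 4 through 36 (33 bp).

5'-CCCTGGCGTTACCGTCGAATCGGATGCCGCACC-3'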